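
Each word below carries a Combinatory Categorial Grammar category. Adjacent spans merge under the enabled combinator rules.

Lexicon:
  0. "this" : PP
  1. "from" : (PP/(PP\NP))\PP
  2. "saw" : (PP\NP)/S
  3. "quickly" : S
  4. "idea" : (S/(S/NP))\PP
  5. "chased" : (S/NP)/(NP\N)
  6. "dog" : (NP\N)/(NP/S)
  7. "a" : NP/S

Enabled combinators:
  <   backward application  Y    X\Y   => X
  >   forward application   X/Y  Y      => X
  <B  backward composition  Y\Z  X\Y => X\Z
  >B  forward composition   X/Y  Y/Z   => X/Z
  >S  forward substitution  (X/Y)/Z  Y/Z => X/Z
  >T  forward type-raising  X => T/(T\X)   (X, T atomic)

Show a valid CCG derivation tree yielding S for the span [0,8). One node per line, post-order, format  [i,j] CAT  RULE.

[0,1] PP  lex  "this"
[1,2] (PP/(PP\NP))\PP  lex  "from"
[0,2] PP/(PP\NP)  <  k=1
[2,3] (PP\NP)/S  lex  "saw"
[3,4] S  lex  "quickly"
[2,4] PP\NP  >  k=3
[0,4] PP  >  k=2
[4,5] (S/(S/NP))\PP  lex  "idea"
[0,5] S/(S/NP)  <  k=4
[5,6] (S/NP)/(NP\N)  lex  "chased"
[6,7] (NP\N)/(NP/S)  lex  "dog"
[7,8] NP/S  lex  "a"
[6,8] NP\N  >  k=7
[5,8] S/NP  >  k=6
[0,8] S  >  k=5

[0,8] S   >
  [0,5] S/(S/NP)   <
    [0,4] PP   >
      [0,2] PP/(PP\NP)   <
        [0,1] "this" : PP
        [1,2] "from" : (PP/(PP\NP))\PP
      [2,4] PP\NP   >
        [2,3] "saw" : (PP\NP)/S
        [3,4] "quickly" : S
    [4,5] "idea" : (S/(S/NP))\PP
  [5,8] S/NP   >
    [5,6] "chased" : (S/NP)/(NP\N)
    [6,8] NP\N   >
      [6,7] "dog" : (NP\N)/(NP/S)
      [7,8] "a" : NP/S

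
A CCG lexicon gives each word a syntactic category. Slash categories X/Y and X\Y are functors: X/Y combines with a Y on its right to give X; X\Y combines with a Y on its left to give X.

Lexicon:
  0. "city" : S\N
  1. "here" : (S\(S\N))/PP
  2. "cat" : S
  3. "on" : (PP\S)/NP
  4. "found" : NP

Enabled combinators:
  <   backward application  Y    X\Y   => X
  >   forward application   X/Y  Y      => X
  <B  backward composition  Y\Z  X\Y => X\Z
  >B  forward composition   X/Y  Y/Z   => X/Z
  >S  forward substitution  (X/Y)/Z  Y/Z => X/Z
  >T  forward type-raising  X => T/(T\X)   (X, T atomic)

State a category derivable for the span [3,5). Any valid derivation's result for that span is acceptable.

[0,5] S   <
  [0,1] "city" : S\N
  [1,5] S\(S\N)   >
    [1,2] "here" : (S\(S\N))/PP
    [2,5] PP   <
      [2,3] "cat" : S
      [3,5] PP\S   >
        [3,4] "on" : (PP\S)/NP
        [4,5] "found" : NP

PP\S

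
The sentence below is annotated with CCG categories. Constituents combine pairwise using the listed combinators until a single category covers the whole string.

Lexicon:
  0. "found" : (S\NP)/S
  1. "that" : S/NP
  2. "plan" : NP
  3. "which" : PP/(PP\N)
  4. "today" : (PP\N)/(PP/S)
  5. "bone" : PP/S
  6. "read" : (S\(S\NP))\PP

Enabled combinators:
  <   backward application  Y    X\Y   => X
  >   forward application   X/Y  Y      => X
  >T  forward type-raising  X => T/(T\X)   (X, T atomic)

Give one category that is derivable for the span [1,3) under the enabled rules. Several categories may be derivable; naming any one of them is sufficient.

[0,7] S   <
  [0,3] S\NP   >
    [0,1] "found" : (S\NP)/S
    [1,3] S   >
      [1,2] "that" : S/NP
      [2,3] "plan" : NP
  [3,7] S\(S\NP)   <
    [3,6] PP   >
      [3,4] "which" : PP/(PP\N)
      [4,6] PP\N   >
        [4,5] "today" : (PP\N)/(PP/S)
        [5,6] "bone" : PP/S
    [6,7] "read" : (S\(S\NP))\PP

S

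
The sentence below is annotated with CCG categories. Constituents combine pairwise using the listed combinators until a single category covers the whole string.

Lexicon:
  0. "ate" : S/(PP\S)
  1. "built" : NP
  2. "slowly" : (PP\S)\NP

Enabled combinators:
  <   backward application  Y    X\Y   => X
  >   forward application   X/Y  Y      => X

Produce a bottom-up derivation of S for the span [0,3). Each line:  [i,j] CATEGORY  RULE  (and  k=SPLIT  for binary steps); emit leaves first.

[0,1] S/(PP\S)  lex  "ate"
[1,2] NP  lex  "built"
[2,3] (PP\S)\NP  lex  "slowly"
[1,3] PP\S  <  k=2
[0,3] S  >  k=1

[0,3] S   >
  [0,1] "ate" : S/(PP\S)
  [1,3] PP\S   <
    [1,2] "built" : NP
    [2,3] "slowly" : (PP\S)\NP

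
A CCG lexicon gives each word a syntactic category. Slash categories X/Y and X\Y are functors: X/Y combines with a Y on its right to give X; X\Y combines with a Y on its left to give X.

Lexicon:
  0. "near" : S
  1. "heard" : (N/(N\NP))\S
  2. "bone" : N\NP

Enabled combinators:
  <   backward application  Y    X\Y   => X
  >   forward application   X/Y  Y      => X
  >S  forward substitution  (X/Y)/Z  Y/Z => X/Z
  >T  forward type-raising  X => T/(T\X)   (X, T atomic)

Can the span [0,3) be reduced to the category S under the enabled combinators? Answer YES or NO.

S (N/(N\NP))\S N\NP
CKY chart[0,3] = {N, N/(N\N), NP/(NP\N), PP/(PP\N), S/(S\N)}; S ∉ chart

NO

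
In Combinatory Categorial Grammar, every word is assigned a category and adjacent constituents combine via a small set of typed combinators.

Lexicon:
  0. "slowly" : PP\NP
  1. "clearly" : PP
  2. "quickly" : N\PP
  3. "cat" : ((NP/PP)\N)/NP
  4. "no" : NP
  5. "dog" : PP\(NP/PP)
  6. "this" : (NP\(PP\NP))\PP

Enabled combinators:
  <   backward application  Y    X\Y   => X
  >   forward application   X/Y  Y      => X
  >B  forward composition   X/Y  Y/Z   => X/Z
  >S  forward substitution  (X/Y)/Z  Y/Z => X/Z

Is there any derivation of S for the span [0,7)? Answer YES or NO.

PP\NP PP N\PP ((NP/PP)\N)/NP NP PP\(NP/PP) (NP\(PP\NP))\PP
CKY chart[0,7] = {NP}; S ∉ chart

NO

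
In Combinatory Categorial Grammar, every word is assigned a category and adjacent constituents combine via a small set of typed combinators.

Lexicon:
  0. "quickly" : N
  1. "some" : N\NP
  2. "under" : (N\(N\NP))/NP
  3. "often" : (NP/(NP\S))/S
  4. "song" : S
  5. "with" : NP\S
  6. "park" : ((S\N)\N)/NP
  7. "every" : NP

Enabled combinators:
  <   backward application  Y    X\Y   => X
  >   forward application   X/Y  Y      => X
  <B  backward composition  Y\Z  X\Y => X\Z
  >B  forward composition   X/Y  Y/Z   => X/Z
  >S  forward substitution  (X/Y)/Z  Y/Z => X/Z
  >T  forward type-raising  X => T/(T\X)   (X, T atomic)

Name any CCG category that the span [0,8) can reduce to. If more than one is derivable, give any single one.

[0,8] S   <
  [0,1] "quickly" : N
  [1,8] S\N   <
    [1,6] N   <
      [1,2] "some" : N\NP
      [2,6] N\(N\NP)   >
        [2,3] "under" : (N\(N\NP))/NP
        [3,6] NP   >
          [3,5] NP/(NP\S)   >
            [3,4] "often" : (NP/(NP\S))/S
            [4,5] "song" : S
          [5,6] "with" : NP\S
    [6,8] (S\N)\N   >
      [6,7] "park" : ((S\N)\N)/NP
      [7,8] "every" : NP

S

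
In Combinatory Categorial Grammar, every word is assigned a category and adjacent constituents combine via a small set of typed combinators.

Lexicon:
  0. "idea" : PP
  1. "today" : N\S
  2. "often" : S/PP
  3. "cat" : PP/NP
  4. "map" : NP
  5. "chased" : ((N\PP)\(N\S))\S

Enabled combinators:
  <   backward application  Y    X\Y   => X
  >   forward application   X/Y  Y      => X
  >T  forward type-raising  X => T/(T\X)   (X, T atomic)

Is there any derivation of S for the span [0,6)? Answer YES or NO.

PP N\S S/PP PP/NP NP ((N\PP)\(N\S))\S
CKY chart[0,6] = {N, N/(N\N), NP/(NP\N), PP/(PP\N), S/(S\N)}; S ∉ chart

NO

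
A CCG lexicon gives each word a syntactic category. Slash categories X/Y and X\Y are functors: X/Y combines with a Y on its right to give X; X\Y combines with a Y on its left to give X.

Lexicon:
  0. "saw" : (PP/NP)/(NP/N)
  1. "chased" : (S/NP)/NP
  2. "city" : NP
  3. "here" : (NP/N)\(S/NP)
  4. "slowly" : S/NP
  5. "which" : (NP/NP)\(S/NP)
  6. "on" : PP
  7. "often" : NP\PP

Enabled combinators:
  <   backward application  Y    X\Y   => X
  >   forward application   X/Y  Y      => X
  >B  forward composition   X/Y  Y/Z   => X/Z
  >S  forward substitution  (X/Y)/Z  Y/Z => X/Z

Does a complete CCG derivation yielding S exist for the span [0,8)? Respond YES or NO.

NO

(PP/NP)/(NP/N) (S/NP)/NP NP (NP/N)\(S/NP) S/NP (NP/NP)\(S/NP) PP NP\PP
CKY chart[0,8] = {PP}; S ∉ chart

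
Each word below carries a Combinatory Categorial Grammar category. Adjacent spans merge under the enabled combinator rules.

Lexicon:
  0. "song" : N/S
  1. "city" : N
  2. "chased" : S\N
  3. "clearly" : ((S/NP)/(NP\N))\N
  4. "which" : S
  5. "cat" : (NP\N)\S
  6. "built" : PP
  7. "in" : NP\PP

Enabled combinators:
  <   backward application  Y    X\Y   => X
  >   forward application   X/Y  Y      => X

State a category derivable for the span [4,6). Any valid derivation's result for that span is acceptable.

[0,8] S   >
  [0,6] S/NP   >
    [0,4] (S/NP)/(NP\N)   <
      [0,3] N   >
        [0,1] "song" : N/S
        [1,3] S   <
          [1,2] "city" : N
          [2,3] "chased" : S\N
      [3,4] "clearly" : ((S/NP)/(NP\N))\N
    [4,6] NP\N   <
      [4,5] "which" : S
      [5,6] "cat" : (NP\N)\S
  [6,8] NP   <
    [6,7] "built" : PP
    [7,8] "in" : NP\PP

NP\N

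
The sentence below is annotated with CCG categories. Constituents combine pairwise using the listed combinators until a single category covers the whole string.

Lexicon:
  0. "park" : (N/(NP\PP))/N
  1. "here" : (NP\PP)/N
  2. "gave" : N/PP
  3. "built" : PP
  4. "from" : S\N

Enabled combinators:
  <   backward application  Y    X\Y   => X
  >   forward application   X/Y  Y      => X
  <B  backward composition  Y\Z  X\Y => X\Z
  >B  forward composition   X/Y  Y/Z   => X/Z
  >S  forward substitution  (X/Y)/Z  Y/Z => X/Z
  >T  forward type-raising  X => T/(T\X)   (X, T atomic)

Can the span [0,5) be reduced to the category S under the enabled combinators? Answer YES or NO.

[0,5] S   <
  [0,4] N   >
    [0,3] N/PP   >B
      [0,2] N/N   >S
        [0,1] "park" : (N/(NP\PP))/N
        [1,2] "here" : (NP\PP)/N
      [2,3] "gave" : N/PP
    [3,4] "built" : PP
  [4,5] "from" : S\N

YES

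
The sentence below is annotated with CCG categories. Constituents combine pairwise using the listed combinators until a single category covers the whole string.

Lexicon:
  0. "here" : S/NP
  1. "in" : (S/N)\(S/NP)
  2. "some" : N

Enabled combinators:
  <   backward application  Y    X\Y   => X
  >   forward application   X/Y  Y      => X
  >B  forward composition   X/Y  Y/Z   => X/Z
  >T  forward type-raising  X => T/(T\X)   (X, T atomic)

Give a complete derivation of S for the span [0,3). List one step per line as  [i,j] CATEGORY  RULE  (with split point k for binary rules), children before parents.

[0,3] S   >
  [0,2] S/N   <
    [0,1] "here" : S/NP
    [1,2] "in" : (S/N)\(S/NP)
  [2,3] "some" : N

[0,1] S/NP  lex  "here"
[1,2] (S/N)\(S/NP)  lex  "in"
[0,2] S/N  <  k=1
[2,3] N  lex  "some"
[0,3] S  >  k=2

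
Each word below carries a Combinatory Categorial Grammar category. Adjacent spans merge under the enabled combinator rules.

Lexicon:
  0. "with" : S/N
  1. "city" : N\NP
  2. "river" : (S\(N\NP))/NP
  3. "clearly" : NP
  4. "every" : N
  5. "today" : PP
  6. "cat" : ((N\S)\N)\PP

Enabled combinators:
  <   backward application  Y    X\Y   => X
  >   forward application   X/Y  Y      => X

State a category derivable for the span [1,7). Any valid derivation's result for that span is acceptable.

[0,7] S   >
  [0,1] "with" : S/N
  [1,7] N   <
    [1,4] S   <
      [1,2] "city" : N\NP
      [2,4] S\(N\NP)   >
        [2,3] "river" : (S\(N\NP))/NP
        [3,4] "clearly" : NP
    [4,7] N\S   <
      [4,5] "every" : N
      [5,7] (N\S)\N   <
        [5,6] "today" : PP
        [6,7] "cat" : ((N\S)\N)\PP

N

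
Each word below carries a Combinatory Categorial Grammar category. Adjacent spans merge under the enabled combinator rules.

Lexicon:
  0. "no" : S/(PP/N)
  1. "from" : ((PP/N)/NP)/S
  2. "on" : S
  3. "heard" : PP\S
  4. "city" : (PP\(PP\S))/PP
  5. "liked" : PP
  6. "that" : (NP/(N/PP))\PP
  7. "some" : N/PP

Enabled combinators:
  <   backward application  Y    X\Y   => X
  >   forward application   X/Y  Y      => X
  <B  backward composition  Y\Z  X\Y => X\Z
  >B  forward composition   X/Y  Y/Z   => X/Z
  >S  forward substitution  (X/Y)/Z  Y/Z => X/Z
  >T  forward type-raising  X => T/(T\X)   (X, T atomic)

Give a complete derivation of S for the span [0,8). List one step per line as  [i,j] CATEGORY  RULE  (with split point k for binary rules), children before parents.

[0,8] S   >
  [0,3] S/NP   >B
    [0,1] "no" : S/(PP/N)
    [1,3] (PP/N)/NP   >
      [1,2] "from" : ((PP/N)/NP)/S
      [2,3] "on" : S
  [3,8] NP   >
    [3,7] NP/(N/PP)   <
      [3,6] PP   <
        [3,4] "heard" : PP\S
        [4,6] PP\(PP\S)   >
          [4,5] "city" : (PP\(PP\S))/PP
          [5,6] "liked" : PP
      [6,7] "that" : (NP/(N/PP))\PP
    [7,8] "some" : N/PP

[0,1] S/(PP/N)  lex  "no"
[1,2] ((PP/N)/NP)/S  lex  "from"
[2,3] S  lex  "on"
[1,3] (PP/N)/NP  >  k=2
[0,3] S/NP  >B  k=1
[3,4] PP\S  lex  "heard"
[4,5] (PP\(PP\S))/PP  lex  "city"
[5,6] PP  lex  "liked"
[4,6] PP\(PP\S)  >  k=5
[3,6] PP  <  k=4
[6,7] (NP/(N/PP))\PP  lex  "that"
[3,7] NP/(N/PP)  <  k=6
[7,8] N/PP  lex  "some"
[3,8] NP  >  k=7
[0,8] S  >  k=3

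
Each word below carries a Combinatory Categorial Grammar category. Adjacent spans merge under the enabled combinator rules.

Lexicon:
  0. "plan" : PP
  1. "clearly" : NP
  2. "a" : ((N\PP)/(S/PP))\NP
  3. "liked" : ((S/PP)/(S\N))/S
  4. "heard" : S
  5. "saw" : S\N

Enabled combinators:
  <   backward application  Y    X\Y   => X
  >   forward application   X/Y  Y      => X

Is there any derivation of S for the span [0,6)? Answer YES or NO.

NO

PP NP ((N\PP)/(S/PP))\NP ((S/PP)/(S\N))/S S S\N
CKY chart[0,6] = {N}; S ∉ chart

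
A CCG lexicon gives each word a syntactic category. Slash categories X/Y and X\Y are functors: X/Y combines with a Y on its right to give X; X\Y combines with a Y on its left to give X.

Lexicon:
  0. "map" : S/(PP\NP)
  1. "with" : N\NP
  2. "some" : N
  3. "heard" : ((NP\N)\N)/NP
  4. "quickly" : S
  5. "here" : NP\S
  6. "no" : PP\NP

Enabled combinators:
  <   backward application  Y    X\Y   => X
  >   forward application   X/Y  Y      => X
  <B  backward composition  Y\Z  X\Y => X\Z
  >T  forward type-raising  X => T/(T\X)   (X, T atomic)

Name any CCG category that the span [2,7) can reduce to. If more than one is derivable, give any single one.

PP\N

[0,7] S   >
  [0,1] "map" : S/(PP\NP)
  [1,7] PP\NP   <B
    [1,2] "with" : N\NP
    [2,7] PP\N   <B
      [2,6] NP\N   <
        [2,3] "some" : N
        [3,6] (NP\N)\N   >
          [3,4] "heard" : ((NP\N)\N)/NP
          [4,6] NP   <
            [4,5] "quickly" : S
            [5,6] "here" : NP\S
      [6,7] "no" : PP\NP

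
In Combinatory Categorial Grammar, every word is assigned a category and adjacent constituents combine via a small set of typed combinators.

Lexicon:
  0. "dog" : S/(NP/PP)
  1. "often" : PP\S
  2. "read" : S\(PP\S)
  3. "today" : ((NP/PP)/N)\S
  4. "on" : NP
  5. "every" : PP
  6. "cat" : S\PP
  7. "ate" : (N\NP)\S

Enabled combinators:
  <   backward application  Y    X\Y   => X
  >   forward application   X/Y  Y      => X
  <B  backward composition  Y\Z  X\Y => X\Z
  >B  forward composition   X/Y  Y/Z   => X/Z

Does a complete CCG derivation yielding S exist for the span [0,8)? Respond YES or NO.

YES

[0,8] S   >
  [0,4] S/N   >B
    [0,1] "dog" : S/(NP/PP)
    [1,4] (NP/PP)/N   <
      [1,3] S   <
        [1,2] "often" : PP\S
        [2,3] "read" : S\(PP\S)
      [3,4] "today" : ((NP/PP)/N)\S
  [4,8] N   <
    [4,5] "on" : NP
    [5,8] N\NP   <
      [5,7] S   <
        [5,6] "every" : PP
        [6,7] "cat" : S\PP
      [7,8] "ate" : (N\NP)\S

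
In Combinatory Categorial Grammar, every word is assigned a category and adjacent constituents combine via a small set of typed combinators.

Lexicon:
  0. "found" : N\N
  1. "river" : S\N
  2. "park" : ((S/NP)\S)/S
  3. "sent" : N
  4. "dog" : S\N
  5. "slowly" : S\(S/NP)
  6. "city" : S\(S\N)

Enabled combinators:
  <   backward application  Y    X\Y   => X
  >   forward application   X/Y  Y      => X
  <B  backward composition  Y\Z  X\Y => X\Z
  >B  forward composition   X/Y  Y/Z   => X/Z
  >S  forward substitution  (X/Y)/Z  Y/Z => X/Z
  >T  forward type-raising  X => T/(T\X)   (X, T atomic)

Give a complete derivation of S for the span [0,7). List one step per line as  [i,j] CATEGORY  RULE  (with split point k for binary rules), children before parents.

[0,1] N\N  lex  "found"
[1,2] S\N  lex  "river"
[2,3] ((S/NP)\S)/S  lex  "park"
[3,4] N  lex  "sent"
[4,5] S\N  lex  "dog"
[3,5] S  <  k=4
[2,5] (S/NP)\S  >  k=3
[5,6] S\(S/NP)  lex  "slowly"
[2,6] S\S  <B  k=5
[1,6] S\N  <B  k=2
[0,6] S\N  <B  k=1
[6,7] S\(S\N)  lex  "city"
[0,7] S  <  k=6

[0,7] S   <
  [0,6] S\N   <B
    [0,1] "found" : N\N
    [1,6] S\N   <B
      [1,2] "river" : S\N
      [2,6] S\S   <B
        [2,5] (S/NP)\S   >
          [2,3] "park" : ((S/NP)\S)/S
          [3,5] S   <
            [3,4] "sent" : N
            [4,5] "dog" : S\N
        [5,6] "slowly" : S\(S/NP)
  [6,7] "city" : S\(S\N)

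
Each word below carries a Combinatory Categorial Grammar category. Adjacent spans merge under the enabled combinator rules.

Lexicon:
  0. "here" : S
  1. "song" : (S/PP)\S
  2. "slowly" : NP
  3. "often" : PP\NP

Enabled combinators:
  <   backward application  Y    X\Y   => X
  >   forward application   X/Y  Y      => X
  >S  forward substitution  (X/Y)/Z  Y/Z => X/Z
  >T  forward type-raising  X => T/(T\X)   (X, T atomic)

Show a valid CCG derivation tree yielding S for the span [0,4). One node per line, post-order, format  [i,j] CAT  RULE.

[0,4] S   >
  [0,2] S/PP   <
    [0,1] "here" : S
    [1,2] "song" : (S/PP)\S
  [2,4] PP   >
    [2,3] PP/(PP\NP)   >T
      [2,3] "slowly" : NP
    [3,4] "often" : PP\NP

[0,1] S  lex  "here"
[1,2] (S/PP)\S  lex  "song"
[0,2] S/PP  <  k=1
[2,3] NP  lex  "slowly"
[2,3] PP/(PP\NP)  >T
[3,4] PP\NP  lex  "often"
[2,4] PP  >  k=3
[0,4] S  >  k=2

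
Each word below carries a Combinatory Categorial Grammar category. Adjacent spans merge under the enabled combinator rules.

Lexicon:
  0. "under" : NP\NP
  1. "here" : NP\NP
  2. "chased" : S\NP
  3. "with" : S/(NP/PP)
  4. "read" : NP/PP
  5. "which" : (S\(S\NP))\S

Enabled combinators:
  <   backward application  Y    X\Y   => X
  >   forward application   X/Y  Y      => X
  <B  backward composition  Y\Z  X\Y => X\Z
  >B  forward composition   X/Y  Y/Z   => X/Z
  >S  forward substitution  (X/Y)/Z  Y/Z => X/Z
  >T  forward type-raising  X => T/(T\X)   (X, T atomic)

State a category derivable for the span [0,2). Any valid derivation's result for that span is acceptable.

[0,6] S   <
  [0,3] S\NP   <B
    [0,2] NP\NP   <B
      [0,1] "under" : NP\NP
      [1,2] "here" : NP\NP
    [2,3] "chased" : S\NP
  [3,6] S\(S\NP)   <
    [3,5] S   >
      [3,4] "with" : S/(NP/PP)
      [4,5] "read" : NP/PP
    [5,6] "which" : (S\(S\NP))\S

NP\NP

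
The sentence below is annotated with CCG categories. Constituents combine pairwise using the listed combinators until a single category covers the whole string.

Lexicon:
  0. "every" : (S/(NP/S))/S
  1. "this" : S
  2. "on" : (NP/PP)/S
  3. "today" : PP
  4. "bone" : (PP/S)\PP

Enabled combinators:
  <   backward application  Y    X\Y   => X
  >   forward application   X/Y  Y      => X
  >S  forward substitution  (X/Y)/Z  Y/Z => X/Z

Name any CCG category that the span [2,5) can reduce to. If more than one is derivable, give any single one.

NP/S

[0,5] S   >
  [0,2] S/(NP/S)   >
    [0,1] "every" : (S/(NP/S))/S
    [1,2] "this" : S
  [2,5] NP/S   >S
    [2,3] "on" : (NP/PP)/S
    [3,5] PP/S   <
      [3,4] "today" : PP
      [4,5] "bone" : (PP/S)\PP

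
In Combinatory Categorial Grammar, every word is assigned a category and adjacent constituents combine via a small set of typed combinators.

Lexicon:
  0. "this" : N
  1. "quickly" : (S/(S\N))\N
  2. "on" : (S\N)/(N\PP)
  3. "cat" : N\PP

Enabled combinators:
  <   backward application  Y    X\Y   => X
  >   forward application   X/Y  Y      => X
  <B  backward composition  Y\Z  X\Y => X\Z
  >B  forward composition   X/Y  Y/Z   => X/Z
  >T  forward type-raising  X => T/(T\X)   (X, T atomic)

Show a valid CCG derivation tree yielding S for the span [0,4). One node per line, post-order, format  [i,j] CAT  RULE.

[0,4] S   >
  [0,2] S/(S\N)   <
    [0,1] "this" : N
    [1,2] "quickly" : (S/(S\N))\N
  [2,4] S\N   >
    [2,3] "on" : (S\N)/(N\PP)
    [3,4] "cat" : N\PP

[0,1] N  lex  "this"
[1,2] (S/(S\N))\N  lex  "quickly"
[0,2] S/(S\N)  <  k=1
[2,3] (S\N)/(N\PP)  lex  "on"
[3,4] N\PP  lex  "cat"
[2,4] S\N  >  k=3
[0,4] S  >  k=2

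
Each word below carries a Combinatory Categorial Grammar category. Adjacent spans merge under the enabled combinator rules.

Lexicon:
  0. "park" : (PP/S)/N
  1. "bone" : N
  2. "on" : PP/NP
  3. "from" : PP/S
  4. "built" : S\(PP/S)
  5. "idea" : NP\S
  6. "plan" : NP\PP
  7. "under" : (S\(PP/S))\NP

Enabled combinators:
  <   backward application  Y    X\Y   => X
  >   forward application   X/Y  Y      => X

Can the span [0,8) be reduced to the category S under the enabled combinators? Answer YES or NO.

[0,8] S   <
  [0,2] PP/S   >
    [0,1] "park" : (PP/S)/N
    [1,2] "bone" : N
  [2,8] S\(PP/S)   <
    [2,7] NP   <
      [2,6] PP   >
        [2,3] "on" : PP/NP
        [3,6] NP   <
          [3,5] S   <
            [3,4] "from" : PP/S
            [4,5] "built" : S\(PP/S)
          [5,6] "idea" : NP\S
      [6,7] "plan" : NP\PP
    [7,8] "under" : (S\(PP/S))\NP

YES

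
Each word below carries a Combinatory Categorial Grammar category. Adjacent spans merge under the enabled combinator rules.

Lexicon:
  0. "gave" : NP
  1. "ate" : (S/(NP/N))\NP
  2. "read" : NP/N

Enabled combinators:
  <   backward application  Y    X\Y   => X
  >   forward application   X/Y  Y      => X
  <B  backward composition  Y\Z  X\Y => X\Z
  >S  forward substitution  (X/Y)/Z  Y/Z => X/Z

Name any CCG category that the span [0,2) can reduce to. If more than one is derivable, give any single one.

S/(NP/N)

[0,3] S   >
  [0,2] S/(NP/N)   <
    [0,1] "gave" : NP
    [1,2] "ate" : (S/(NP/N))\NP
  [2,3] "read" : NP/N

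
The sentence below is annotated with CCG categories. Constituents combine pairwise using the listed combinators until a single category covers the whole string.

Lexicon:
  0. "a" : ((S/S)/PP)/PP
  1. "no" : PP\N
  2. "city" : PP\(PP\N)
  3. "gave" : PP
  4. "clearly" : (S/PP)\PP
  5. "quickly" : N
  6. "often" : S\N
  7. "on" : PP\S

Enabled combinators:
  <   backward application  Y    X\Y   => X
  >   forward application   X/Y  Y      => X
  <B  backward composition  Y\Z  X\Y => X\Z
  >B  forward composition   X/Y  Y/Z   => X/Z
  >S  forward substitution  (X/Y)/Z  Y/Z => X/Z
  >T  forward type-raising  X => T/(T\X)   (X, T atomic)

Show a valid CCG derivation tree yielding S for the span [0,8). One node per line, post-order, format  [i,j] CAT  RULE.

[0,1] ((S/S)/PP)/PP  lex  "a"
[1,2] PP\N  lex  "no"
[2,3] PP\(PP\N)  lex  "city"
[1,3] PP  <  k=2
[0,3] (S/S)/PP  >  k=1
[3,4] PP  lex  "gave"
[4,5] (S/PP)\PP  lex  "clearly"
[3,5] S/PP  <  k=4
[0,5] S/PP  >S  k=3
[5,6] N  lex  "quickly"
[5,6] PP/(PP\N)  >T
[6,7] S\N  lex  "often"
[7,8] PP\S  lex  "on"
[6,8] PP\N  <B  k=7
[5,8] PP  >  k=6
[0,8] S  >  k=5

[0,8] S   >
  [0,5] S/PP   >S
    [0,3] (S/S)/PP   >
      [0,1] "a" : ((S/S)/PP)/PP
      [1,3] PP   <
        [1,2] "no" : PP\N
        [2,3] "city" : PP\(PP\N)
    [3,5] S/PP   <
      [3,4] "gave" : PP
      [4,5] "clearly" : (S/PP)\PP
  [5,8] PP   >
    [5,6] PP/(PP\N)   >T
      [5,6] "quickly" : N
    [6,8] PP\N   <B
      [6,7] "often" : S\N
      [7,8] "on" : PP\S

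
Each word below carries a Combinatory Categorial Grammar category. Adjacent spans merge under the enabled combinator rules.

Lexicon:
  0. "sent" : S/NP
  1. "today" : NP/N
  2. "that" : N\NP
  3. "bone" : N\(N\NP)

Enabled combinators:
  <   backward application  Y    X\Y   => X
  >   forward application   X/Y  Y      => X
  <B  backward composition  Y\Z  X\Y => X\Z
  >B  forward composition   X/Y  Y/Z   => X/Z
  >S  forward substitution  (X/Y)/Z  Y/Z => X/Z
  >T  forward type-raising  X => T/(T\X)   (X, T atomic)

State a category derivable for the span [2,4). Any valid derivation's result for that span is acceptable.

N

[0,4] S   >
  [0,2] S/N   >B
    [0,1] "sent" : S/NP
    [1,2] "today" : NP/N
  [2,4] N   <
    [2,3] "that" : N\NP
    [3,4] "bone" : N\(N\NP)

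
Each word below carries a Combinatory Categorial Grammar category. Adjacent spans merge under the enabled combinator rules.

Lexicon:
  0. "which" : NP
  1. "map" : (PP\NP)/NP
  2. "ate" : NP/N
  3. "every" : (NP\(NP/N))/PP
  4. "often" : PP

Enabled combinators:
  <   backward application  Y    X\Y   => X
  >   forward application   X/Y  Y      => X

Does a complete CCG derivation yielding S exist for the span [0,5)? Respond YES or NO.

NP (PP\NP)/NP NP/N (NP\(NP/N))/PP PP
CKY chart[0,5] = {PP}; S ∉ chart

NO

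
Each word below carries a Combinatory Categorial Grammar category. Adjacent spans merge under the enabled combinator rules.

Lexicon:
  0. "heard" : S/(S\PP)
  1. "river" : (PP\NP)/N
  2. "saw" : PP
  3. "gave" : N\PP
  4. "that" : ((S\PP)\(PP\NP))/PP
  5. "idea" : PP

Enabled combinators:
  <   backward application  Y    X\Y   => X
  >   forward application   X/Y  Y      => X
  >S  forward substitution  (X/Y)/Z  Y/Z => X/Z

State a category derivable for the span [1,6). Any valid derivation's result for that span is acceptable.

S\PP

[0,6] S   >
  [0,1] "heard" : S/(S\PP)
  [1,6] S\PP   <
    [1,4] PP\NP   >
      [1,2] "river" : (PP\NP)/N
      [2,4] N   <
        [2,3] "saw" : PP
        [3,4] "gave" : N\PP
    [4,6] (S\PP)\(PP\NP)   >
      [4,5] "that" : ((S\PP)\(PP\NP))/PP
      [5,6] "idea" : PP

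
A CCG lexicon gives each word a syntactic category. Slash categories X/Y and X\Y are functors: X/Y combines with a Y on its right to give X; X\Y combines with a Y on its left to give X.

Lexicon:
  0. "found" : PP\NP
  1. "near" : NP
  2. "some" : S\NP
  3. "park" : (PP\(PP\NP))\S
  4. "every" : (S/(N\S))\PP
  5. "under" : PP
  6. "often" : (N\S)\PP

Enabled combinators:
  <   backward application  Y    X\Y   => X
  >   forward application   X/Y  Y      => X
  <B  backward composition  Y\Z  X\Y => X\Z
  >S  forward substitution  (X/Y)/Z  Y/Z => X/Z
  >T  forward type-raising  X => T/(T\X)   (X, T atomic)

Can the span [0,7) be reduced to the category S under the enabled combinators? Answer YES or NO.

YES

[0,7] S   >
  [0,5] S/(N\S)   <
    [0,4] PP   <
      [0,1] "found" : PP\NP
      [1,4] PP\(PP\NP)   <
        [1,3] S   >
          [1,2] S/(S\NP)   >T
            [1,2] "near" : NP
          [2,3] "some" : S\NP
        [3,4] "park" : (PP\(PP\NP))\S
    [4,5] "every" : (S/(N\S))\PP
  [5,7] N\S   <
    [5,6] "under" : PP
    [6,7] "often" : (N\S)\PP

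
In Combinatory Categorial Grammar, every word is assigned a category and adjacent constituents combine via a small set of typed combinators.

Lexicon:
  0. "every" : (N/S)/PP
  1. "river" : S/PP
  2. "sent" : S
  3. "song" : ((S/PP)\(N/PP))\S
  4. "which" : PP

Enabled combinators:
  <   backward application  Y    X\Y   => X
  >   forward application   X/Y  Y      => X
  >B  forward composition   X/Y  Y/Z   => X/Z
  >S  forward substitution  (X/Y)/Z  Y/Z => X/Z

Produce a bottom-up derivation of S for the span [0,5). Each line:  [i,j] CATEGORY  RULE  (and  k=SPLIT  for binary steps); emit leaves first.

[0,1] (N/S)/PP  lex  "every"
[1,2] S/PP  lex  "river"
[0,2] N/PP  >S  k=1
[2,3] S  lex  "sent"
[3,4] ((S/PP)\(N/PP))\S  lex  "song"
[2,4] (S/PP)\(N/PP)  <  k=3
[0,4] S/PP  <  k=2
[4,5] PP  lex  "which"
[0,5] S  >  k=4

[0,5] S   >
  [0,4] S/PP   <
    [0,2] N/PP   >S
      [0,1] "every" : (N/S)/PP
      [1,2] "river" : S/PP
    [2,4] (S/PP)\(N/PP)   <
      [2,3] "sent" : S
      [3,4] "song" : ((S/PP)\(N/PP))\S
  [4,5] "which" : PP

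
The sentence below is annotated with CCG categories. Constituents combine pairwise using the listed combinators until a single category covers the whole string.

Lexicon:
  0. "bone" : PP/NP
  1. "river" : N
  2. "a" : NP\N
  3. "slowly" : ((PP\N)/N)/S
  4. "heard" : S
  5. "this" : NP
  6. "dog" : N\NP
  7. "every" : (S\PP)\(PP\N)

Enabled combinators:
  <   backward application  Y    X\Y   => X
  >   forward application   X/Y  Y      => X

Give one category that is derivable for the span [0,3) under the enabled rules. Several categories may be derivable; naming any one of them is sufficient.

[0,8] S   <
  [0,3] PP   >
    [0,1] "bone" : PP/NP
    [1,3] NP   <
      [1,2] "river" : N
      [2,3] "a" : NP\N
  [3,8] S\PP   <
    [3,7] PP\N   >
      [3,5] (PP\N)/N   >
        [3,4] "slowly" : ((PP\N)/N)/S
        [4,5] "heard" : S
      [5,7] N   <
        [5,6] "this" : NP
        [6,7] "dog" : N\NP
    [7,8] "every" : (S\PP)\(PP\N)

PP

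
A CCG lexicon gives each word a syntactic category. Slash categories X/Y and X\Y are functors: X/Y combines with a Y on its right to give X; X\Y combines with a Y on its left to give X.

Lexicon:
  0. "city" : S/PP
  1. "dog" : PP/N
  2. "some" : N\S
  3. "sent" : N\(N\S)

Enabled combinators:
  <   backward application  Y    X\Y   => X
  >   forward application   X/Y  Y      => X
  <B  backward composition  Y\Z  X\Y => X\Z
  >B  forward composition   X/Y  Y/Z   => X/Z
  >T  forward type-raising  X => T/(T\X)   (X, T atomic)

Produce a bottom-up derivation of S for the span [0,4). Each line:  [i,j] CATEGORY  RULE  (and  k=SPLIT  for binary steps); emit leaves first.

[0,4] S   >
  [0,1] "city" : S/PP
  [1,4] PP   >
    [1,2] "dog" : PP/N
    [2,4] N   <
      [2,3] "some" : N\S
      [3,4] "sent" : N\(N\S)

[0,1] S/PP  lex  "city"
[1,2] PP/N  lex  "dog"
[2,3] N\S  lex  "some"
[3,4] N\(N\S)  lex  "sent"
[2,4] N  <  k=3
[1,4] PP  >  k=2
[0,4] S  >  k=1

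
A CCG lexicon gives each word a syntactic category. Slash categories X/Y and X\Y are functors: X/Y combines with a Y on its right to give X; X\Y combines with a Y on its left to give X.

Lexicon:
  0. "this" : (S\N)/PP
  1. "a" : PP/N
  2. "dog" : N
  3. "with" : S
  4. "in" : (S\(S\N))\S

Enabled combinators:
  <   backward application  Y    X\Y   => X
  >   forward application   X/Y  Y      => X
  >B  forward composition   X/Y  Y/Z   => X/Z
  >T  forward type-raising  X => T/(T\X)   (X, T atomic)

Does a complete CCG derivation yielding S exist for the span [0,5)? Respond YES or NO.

YES

[0,5] S   <
  [0,3] S\N   >
    [0,1] "this" : (S\N)/PP
    [1,3] PP   >
      [1,2] "a" : PP/N
      [2,3] "dog" : N
  [3,5] S\(S\N)   <
    [3,4] "with" : S
    [4,5] "in" : (S\(S\N))\S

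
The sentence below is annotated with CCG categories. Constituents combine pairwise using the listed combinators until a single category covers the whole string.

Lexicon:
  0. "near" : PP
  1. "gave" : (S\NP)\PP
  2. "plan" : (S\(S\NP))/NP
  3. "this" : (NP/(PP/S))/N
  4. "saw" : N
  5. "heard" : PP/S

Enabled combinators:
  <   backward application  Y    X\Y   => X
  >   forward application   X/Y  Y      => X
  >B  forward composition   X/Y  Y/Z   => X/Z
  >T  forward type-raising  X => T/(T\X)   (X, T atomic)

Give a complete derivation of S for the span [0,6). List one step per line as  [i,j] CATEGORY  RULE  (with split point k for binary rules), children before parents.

[0,1] PP  lex  "near"
[1,2] (S\NP)\PP  lex  "gave"
[0,2] S\NP  <  k=1
[2,3] (S\(S\NP))/NP  lex  "plan"
[3,4] (NP/(PP/S))/N  lex  "this"
[4,5] N  lex  "saw"
[3,5] NP/(PP/S)  >  k=4
[5,6] PP/S  lex  "heard"
[3,6] NP  >  k=5
[2,6] S\(S\NP)  >  k=3
[0,6] S  <  k=2

[0,6] S   <
  [0,2] S\NP   <
    [0,1] "near" : PP
    [1,2] "gave" : (S\NP)\PP
  [2,6] S\(S\NP)   >
    [2,3] "plan" : (S\(S\NP))/NP
    [3,6] NP   >
      [3,5] NP/(PP/S)   >
        [3,4] "this" : (NP/(PP/S))/N
        [4,5] "saw" : N
      [5,6] "heard" : PP/S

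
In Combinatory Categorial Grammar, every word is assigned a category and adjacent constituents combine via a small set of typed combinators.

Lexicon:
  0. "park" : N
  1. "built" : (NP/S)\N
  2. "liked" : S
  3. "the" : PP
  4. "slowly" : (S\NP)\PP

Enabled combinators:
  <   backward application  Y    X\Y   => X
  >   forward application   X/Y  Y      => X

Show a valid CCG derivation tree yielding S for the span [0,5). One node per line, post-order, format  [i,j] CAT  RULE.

[0,5] S   <
  [0,3] NP   >
    [0,2] NP/S   <
      [0,1] "park" : N
      [1,2] "built" : (NP/S)\N
    [2,3] "liked" : S
  [3,5] S\NP   <
    [3,4] "the" : PP
    [4,5] "slowly" : (S\NP)\PP

[0,1] N  lex  "park"
[1,2] (NP/S)\N  lex  "built"
[0,2] NP/S  <  k=1
[2,3] S  lex  "liked"
[0,3] NP  >  k=2
[3,4] PP  lex  "the"
[4,5] (S\NP)\PP  lex  "slowly"
[3,5] S\NP  <  k=4
[0,5] S  <  k=3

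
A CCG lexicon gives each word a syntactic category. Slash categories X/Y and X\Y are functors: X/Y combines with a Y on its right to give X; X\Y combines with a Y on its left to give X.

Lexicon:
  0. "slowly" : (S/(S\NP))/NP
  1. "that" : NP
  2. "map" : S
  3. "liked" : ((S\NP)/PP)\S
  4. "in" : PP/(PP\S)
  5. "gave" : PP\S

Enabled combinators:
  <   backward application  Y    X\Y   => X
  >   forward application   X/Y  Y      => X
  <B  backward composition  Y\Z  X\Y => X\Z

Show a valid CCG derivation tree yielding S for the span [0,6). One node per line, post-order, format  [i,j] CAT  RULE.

[0,1] (S/(S\NP))/NP  lex  "slowly"
[1,2] NP  lex  "that"
[0,2] S/(S\NP)  >  k=1
[2,3] S  lex  "map"
[3,4] ((S\NP)/PP)\S  lex  "liked"
[2,4] (S\NP)/PP  <  k=3
[4,5] PP/(PP\S)  lex  "in"
[5,6] PP\S  lex  "gave"
[4,6] PP  >  k=5
[2,6] S\NP  >  k=4
[0,6] S  >  k=2

[0,6] S   >
  [0,2] S/(S\NP)   >
    [0,1] "slowly" : (S/(S\NP))/NP
    [1,2] "that" : NP
  [2,6] S\NP   >
    [2,4] (S\NP)/PP   <
      [2,3] "map" : S
      [3,4] "liked" : ((S\NP)/PP)\S
    [4,6] PP   >
      [4,5] "in" : PP/(PP\S)
      [5,6] "gave" : PP\S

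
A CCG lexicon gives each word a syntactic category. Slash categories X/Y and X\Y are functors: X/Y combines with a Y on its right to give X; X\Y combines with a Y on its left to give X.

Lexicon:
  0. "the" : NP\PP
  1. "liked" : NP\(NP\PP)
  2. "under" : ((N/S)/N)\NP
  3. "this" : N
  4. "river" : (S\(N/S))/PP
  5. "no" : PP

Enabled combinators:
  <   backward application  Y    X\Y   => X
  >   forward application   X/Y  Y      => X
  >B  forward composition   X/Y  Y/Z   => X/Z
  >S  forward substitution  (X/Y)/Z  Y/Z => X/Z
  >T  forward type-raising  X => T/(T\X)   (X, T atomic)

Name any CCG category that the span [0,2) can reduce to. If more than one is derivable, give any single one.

[0,6] S   <
  [0,4] N/S   >
    [0,3] (N/S)/N   <
      [0,2] NP   <
        [0,1] "the" : NP\PP
        [1,2] "liked" : NP\(NP\PP)
      [2,3] "under" : ((N/S)/N)\NP
    [3,4] "this" : N
  [4,6] S\(N/S)   >
    [4,5] "river" : (S\(N/S))/PP
    [5,6] "no" : PP

NP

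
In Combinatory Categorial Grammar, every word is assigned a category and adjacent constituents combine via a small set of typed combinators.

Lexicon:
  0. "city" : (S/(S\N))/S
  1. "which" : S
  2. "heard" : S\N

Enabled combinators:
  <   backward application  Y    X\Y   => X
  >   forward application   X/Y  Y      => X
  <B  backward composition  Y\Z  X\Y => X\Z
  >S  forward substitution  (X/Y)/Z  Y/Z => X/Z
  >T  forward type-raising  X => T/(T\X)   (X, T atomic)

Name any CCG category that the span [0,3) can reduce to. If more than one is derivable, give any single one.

[0,3] S   >
  [0,2] S/(S\N)   >
    [0,1] "city" : (S/(S\N))/S
    [1,2] "which" : S
  [2,3] "heard" : S\N

S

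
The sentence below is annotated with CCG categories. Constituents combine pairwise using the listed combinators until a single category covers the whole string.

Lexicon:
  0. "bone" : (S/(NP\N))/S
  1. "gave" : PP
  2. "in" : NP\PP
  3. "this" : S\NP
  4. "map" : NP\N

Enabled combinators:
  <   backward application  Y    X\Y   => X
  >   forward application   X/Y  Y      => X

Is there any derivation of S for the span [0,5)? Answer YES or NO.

[0,5] S   >
  [0,4] S/(NP\N)   >
    [0,1] "bone" : (S/(NP\N))/S
    [1,4] S   <
      [1,3] NP   <
        [1,2] "gave" : PP
        [2,3] "in" : NP\PP
      [3,4] "this" : S\NP
  [4,5] "map" : NP\N

YES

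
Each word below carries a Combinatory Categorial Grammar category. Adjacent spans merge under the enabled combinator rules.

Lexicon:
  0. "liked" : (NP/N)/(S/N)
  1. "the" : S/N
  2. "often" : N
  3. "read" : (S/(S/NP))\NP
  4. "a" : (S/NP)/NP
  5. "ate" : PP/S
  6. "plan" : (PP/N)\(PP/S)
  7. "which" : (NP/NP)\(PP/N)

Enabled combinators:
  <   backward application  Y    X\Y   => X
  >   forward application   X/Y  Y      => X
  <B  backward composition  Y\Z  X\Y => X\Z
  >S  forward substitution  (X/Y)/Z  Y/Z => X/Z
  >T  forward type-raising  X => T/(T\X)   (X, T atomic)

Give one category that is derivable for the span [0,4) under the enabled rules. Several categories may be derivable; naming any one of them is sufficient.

[0,8] S   >
  [0,4] S/(S/NP)   <
    [0,3] NP   >
      [0,2] NP/N   >
        [0,1] "liked" : (NP/N)/(S/N)
        [1,2] "the" : S/N
      [2,3] "often" : N
    [3,4] "read" : (S/(S/NP))\NP
  [4,8] S/NP   >S
    [4,5] "a" : (S/NP)/NP
    [5,8] NP/NP   <
      [5,7] PP/N   <
        [5,6] "ate" : PP/S
        [6,7] "plan" : (PP/N)\(PP/S)
      [7,8] "which" : (NP/NP)\(PP/N)

S/(S/NP)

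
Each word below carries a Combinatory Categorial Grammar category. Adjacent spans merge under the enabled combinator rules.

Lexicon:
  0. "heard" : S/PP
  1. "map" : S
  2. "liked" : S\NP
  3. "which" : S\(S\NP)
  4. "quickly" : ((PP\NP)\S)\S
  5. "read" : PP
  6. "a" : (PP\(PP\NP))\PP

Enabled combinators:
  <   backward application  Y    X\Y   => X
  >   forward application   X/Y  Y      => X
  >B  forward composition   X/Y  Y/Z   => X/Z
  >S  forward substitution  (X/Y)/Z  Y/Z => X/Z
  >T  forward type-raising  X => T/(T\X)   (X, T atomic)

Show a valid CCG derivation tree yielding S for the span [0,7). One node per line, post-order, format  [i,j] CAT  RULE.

[0,7] S   >
  [0,1] "heard" : S/PP
  [1,7] PP   <
    [1,5] PP\NP   <
      [1,2] "map" : S
      [2,5] (PP\NP)\S   <
        [2,4] S   <
          [2,3] "liked" : S\NP
          [3,4] "which" : S\(S\NP)
        [4,5] "quickly" : ((PP\NP)\S)\S
    [5,7] PP\(PP\NP)   <
      [5,6] "read" : PP
      [6,7] "a" : (PP\(PP\NP))\PP

[0,1] S/PP  lex  "heard"
[1,2] S  lex  "map"
[2,3] S\NP  lex  "liked"
[3,4] S\(S\NP)  lex  "which"
[2,4] S  <  k=3
[4,5] ((PP\NP)\S)\S  lex  "quickly"
[2,5] (PP\NP)\S  <  k=4
[1,5] PP\NP  <  k=2
[5,6] PP  lex  "read"
[6,7] (PP\(PP\NP))\PP  lex  "a"
[5,7] PP\(PP\NP)  <  k=6
[1,7] PP  <  k=5
[0,7] S  >  k=1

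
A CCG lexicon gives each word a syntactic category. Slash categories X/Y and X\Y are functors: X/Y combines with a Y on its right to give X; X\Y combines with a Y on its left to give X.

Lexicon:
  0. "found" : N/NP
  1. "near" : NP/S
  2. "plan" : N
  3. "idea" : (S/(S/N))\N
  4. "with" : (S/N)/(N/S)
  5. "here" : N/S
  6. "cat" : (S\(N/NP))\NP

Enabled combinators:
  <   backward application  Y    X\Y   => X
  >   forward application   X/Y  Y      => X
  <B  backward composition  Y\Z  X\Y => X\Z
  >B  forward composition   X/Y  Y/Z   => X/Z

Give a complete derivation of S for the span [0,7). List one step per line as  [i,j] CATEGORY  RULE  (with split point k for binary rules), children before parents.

[0,7] S   <
  [0,1] "found" : N/NP
  [1,7] S\(N/NP)   <
    [1,6] NP   >
      [1,2] "near" : NP/S
      [2,6] S   >
        [2,4] S/(S/N)   <
          [2,3] "plan" : N
          [3,4] "idea" : (S/(S/N))\N
        [4,6] S/N   >
          [4,5] "with" : (S/N)/(N/S)
          [5,6] "here" : N/S
    [6,7] "cat" : (S\(N/NP))\NP

[0,1] N/NP  lex  "found"
[1,2] NP/S  lex  "near"
[2,3] N  lex  "plan"
[3,4] (S/(S/N))\N  lex  "idea"
[2,4] S/(S/N)  <  k=3
[4,5] (S/N)/(N/S)  lex  "with"
[5,6] N/S  lex  "here"
[4,6] S/N  >  k=5
[2,6] S  >  k=4
[1,6] NP  >  k=2
[6,7] (S\(N/NP))\NP  lex  "cat"
[1,7] S\(N/NP)  <  k=6
[0,7] S  <  k=1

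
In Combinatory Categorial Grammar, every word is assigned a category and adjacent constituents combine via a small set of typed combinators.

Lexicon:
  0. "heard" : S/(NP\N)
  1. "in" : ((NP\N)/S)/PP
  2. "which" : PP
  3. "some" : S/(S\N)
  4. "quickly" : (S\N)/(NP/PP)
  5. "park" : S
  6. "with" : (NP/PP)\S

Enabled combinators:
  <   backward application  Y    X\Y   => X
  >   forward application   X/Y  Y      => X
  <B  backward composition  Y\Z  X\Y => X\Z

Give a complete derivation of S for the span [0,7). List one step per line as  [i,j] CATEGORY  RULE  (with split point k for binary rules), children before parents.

[0,7] S   >
  [0,1] "heard" : S/(NP\N)
  [1,7] NP\N   >
    [1,3] (NP\N)/S   >
      [1,2] "in" : ((NP\N)/S)/PP
      [2,3] "which" : PP
    [3,7] S   >
      [3,4] "some" : S/(S\N)
      [4,7] S\N   >
        [4,5] "quickly" : (S\N)/(NP/PP)
        [5,7] NP/PP   <
          [5,6] "park" : S
          [6,7] "with" : (NP/PP)\S

[0,1] S/(NP\N)  lex  "heard"
[1,2] ((NP\N)/S)/PP  lex  "in"
[2,3] PP  lex  "which"
[1,3] (NP\N)/S  >  k=2
[3,4] S/(S\N)  lex  "some"
[4,5] (S\N)/(NP/PP)  lex  "quickly"
[5,6] S  lex  "park"
[6,7] (NP/PP)\S  lex  "with"
[5,7] NP/PP  <  k=6
[4,7] S\N  >  k=5
[3,7] S  >  k=4
[1,7] NP\N  >  k=3
[0,7] S  >  k=1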